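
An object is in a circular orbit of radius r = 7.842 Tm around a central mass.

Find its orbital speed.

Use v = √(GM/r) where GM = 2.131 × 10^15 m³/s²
r = 7.842 Tm = 7.842 × 10^12 m
GM = 2.131 × 10^15 m³/s²
GM/r = (2.131 × 10^15) / (7.842 × 10^12) = 271.742 m²/s²
v = √(GM/r) = 16.4846 m/s ≈ 16.48 m/s

Final answer: 16.48 m/s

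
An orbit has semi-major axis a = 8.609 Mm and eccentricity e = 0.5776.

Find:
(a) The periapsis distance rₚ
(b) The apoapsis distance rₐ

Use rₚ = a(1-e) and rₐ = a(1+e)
a = 8.609 Mm = 8.609 × 10^6 m
e = 0.5776:  1 − e = 0.4224,  1 + e = 1.5776
(a) rₚ = a(1 − e) = 8.609 × 10^6 m × 0.4224 = 3.63644 × 10^6 m ≈ 3.636 Mm
(b) rₐ = a(1 + e) = 8.609 × 10^6 m × 1.5776 = 1.35816 × 10^7 m ≈ 13.58 Mm

Final answer:
(a) rₚ = 3.636 Mm
(b) rₐ = 13.58 Mm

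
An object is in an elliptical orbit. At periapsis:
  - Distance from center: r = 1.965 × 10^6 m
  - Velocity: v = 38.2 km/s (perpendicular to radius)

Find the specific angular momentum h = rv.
r = 1.965 × 10^6 m
v = 38.2 km/s = 38200 m/s
h = rv = 1.965 × 10^6 × 38200 = 7.5063 × 10^10 m²/s ≈ 7.506 × 10^10 m²/s

Final answer: h = 7.506 × 10^10 m²/s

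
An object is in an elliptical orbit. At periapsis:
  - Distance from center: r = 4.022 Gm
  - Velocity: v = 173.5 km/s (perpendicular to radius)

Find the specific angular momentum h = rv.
r = 4.022 Gm = 4.022 × 10^9 m
v = 173.5 km/s = 173500 m/s
h = rv = 4.022 × 10^9 × 173500 = 6.97817 × 10^14 m²/s ≈ 6.978 × 10^14 m²/s

Final answer: h = 6.978 × 10^14 m²/s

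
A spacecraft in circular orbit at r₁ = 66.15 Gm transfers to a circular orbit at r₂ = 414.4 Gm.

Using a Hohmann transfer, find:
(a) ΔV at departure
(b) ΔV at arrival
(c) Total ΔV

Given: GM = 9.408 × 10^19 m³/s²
r₁ = 66.15 Gm = 6.615 × 10^10 m
r₂ = 414.4 Gm = 4.144 × 10^11 m
GM = 9.408 × 10^19 m³/s²
Transfer ellipse: a_t = (r₁ + r₂)/2 = 2.40275 × 10^11 m
Circular speed at r₁: v₁ = √(GM/r₁) = 37712.4 m/s
Transfer speed at r₁ (periapsis): v₁ₜ = √(GM(2/r₁ − 1/a_t)) = 49526.7 m/s
(a) ΔV₁ = v₁ₜ − v₁ = 11814.3 m/s ≈ 11.81 km/s
Circular speed at r₂: v₂ = √(GM/r₂) = 15067.4 m/s
Transfer speed at r₂ (apoapsis): v₂ₜ = √(GM(2/r₂ − 1/a_t)) = 7905.87 m/s
(b) ΔV₂ = v₂ − v₂ₜ = 7161.55 m/s ≈ 7.162 km/s
(c) ΔV_total = ΔV₁ + ΔV₂ = 18975.9 m/s ≈ 18.98 km/s

Final answer:
(a) ΔV₁ = 11.81 km/s
(b) ΔV₂ = 7.162 km/s
(c) ΔV_total = 18.98 km/s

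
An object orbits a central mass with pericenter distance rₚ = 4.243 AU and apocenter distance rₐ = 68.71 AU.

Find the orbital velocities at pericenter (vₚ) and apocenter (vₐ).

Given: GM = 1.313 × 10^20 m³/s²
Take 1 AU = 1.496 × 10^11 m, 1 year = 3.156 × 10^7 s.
rₚ = 4.243 AU = 6.34753 × 10^11 m
rₐ = 68.71 AU = 1.0279 × 10^13 m
GM = 1.313 × 10^20 m³/s²
a = (rₚ + rₐ)/2 = 5.45688 × 10^12 m
Vis-viva: v² = GM (2/r − 1/a)
vₚ² = 1.313 × 10^20 × (3.15083 × 10^-12 − 1.83255 × 10^-13) = 3.89643 × 10^8 m²/s²
vₚ = 19739.4 m/s ≈ 4.164 AU/year
vₐ² = 1.313 × 10^20 × (1.94571 × 10^-13 − 1.83255 × 10^-13) = 1.48584 × 10^6 m²/s²
vₐ = 1218.95 m/s ≈ 0.2572 AU/year

Final answer: vₚ = 4.164 AU/year, vₐ = 0.2572 AU/year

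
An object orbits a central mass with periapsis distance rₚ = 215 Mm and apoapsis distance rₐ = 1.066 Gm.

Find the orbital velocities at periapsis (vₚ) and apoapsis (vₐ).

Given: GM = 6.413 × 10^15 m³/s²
rₚ = 215 Mm = 2.15 × 10^8 m
rₐ = 1.066 Gm = 1.066 × 10^9 m
GM = 6.413 × 10^15 m³/s²
a = (rₚ + rₐ)/2 = 6.405 × 10^8 m
Vis-viva: v² = GM (2/r − 1/a)
vₚ² = 6.413 × 10^15 × (9.30233 × 10^-9 − 1.56128 × 10^-9) = 4.96433 × 10^7 m²/s²
vₚ = 7045.8 m/s ≈ 7.046 km/s
vₐ² = 6.413 × 10^15 × (1.87617 × 10^-9 − 1.56128 × 10^-9) = 2.0194 × 10^6 m²/s²
vₐ = 1421.06 m/s ≈ 1.421 km/s

Final answer: vₚ = 7.046 km/s, vₐ = 1.421 km/s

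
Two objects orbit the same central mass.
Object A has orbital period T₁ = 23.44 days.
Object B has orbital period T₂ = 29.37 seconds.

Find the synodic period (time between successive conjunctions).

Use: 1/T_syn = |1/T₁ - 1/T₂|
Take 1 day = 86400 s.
T₁ = 23.44 days = 2.02522 × 10^6 s
T₂ = 29.37 seconds
1/T₁ = 4.93774 × 10^-7 s⁻¹
1/T₂ = 0.0340483 s⁻¹
|1/T₁ − 1/T₂| = 0.0340479 s⁻¹
T_syn = 1 / |1/T₁ − 1/T₂| = 29.3704 s ≈ 29.37 seconds

Final answer: T_syn = 29.37 seconds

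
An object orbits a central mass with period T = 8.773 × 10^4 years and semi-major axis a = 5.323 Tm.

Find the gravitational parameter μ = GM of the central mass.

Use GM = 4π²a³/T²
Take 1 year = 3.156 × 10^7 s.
T = 8.773 × 10^4 years = 2.76876 × 10^12 s
a = 5.323 Tm = 5.323 × 10^12 m
a³ = 1.50824 × 10^38 m³
T² = 7.66603 × 10^24 s²
GM = 4π² × (1.50824 × 10^38) / (7.66603 × 10^24) = 7.7671 × 10^14 m³/s²
GM ≈ 7.767 × 10^14 m³/s²

Final answer: GM = 7.767 × 10^14 m³/s²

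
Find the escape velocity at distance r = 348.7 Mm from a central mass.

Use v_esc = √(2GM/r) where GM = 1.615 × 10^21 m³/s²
r = 348.7 Mm = 3.487 × 10^8 m
GM = 1.615 × 10^21 m³/s²
2GM/r = 2 × (1.615 × 10^21) / (3.487 × 10^8) = 9.26298 × 10^12 m²/s²
v_esc = √(2GM/r) = 3.04351 × 10^6 m/s ≈ 3044 km/s

Final answer: 3044 km/s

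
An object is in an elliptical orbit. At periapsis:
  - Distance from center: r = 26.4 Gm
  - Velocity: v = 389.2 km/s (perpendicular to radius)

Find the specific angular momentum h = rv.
r = 26.4 Gm = 2.64 × 10^10 m
v = 389.2 km/s = 389200 m/s
h = rv = 2.64 × 10^10 × 389200 = 1.02749 × 10^16 m²/s ≈ 1.027 × 10^16 m²/s

Final answer: h = 1.027 × 10^16 m²/s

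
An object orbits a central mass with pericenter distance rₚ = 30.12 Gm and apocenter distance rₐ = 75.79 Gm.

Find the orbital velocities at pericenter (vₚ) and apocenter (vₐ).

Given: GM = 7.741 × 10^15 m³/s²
rₚ = 30.12 Gm = 3.012 × 10^10 m
rₐ = 75.79 Gm = 7.579 × 10^10 m
GM = 7.741 × 10^15 m³/s²
a = (rₚ + rₐ)/2 = 5.2955 × 10^10 m
Vis-viva: v² = GM (2/r − 1/a)
vₚ² = 7.741 × 10^15 × (6.64011 × 10^-11 − 1.8884 × 10^-11) = 367830 m²/s²
vₚ = 606.49 m/s ≈ 606.5 m/s
vₐ² = 7.741 × 10^15 × (2.63887 × 10^-11 − 1.8884 × 10^-11) = 58094.3 m²/s²
vₐ = 241.027 m/s ≈ 241 m/s

Final answer: vₚ = 606.5 m/s, vₐ = 241 m/s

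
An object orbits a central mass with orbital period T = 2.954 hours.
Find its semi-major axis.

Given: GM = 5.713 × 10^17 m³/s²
T = 2.954 hours = 10634.4 s
GM = 5.713 × 10^17 m³/s²
Kepler's third law: a³ = GM T² / (4π²)
T² = 1.1309 × 10^8 s²
a³ = (5.713 × 10^17) × (1.1309 × 10^8) / (4π²) = 1.63655 × 10^24 m³
a = (a³)^(1/3) = 1.17845 × 10^8 m ≈ 117.8 Mm

Final answer: 117.8 Mm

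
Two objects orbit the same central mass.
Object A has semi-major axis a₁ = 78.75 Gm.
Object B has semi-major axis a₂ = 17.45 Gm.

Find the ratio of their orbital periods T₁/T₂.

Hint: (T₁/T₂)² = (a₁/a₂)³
a₁ = 78.75 Gm = 7.875 × 10^10 m
a₂ = 17.45 Gm = 1.745 × 10^10 m
a₁/a₂ = 4.51289
T₁/T₂ = (a₁/a₂)^(3/2) = (4.51289)^1.5 = 9.587

Final answer: T₁/T₂ = 9.587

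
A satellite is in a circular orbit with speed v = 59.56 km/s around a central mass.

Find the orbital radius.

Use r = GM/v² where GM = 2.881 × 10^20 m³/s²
v = 59.56 km/s = 59560 m/s
GM = 2.881 × 10^20 m³/s²
v² = 3.54739 × 10^9 m²/s²
r = GM/v² = (2.881 × 10^20) / (3.54739 × 10^9) = 8.12146 × 10^10 m ≈ 81.21 Gm

Final answer: 81.21 Gm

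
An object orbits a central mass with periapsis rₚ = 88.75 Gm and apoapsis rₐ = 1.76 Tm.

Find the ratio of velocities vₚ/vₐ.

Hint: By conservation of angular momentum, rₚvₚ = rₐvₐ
rₚ = 88.75 Gm = 8.875 × 10^10 m
rₐ = 1.76 Tm = 1.76 × 10^12 m
rₚvₚ = rₐvₐ  ⇒  vₚ/vₐ = rₐ/rₚ
vₚ/vₐ = (1.76 × 10^12) / (8.875 × 10^10) = 19.831

Final answer: vₚ/vₐ = 19.83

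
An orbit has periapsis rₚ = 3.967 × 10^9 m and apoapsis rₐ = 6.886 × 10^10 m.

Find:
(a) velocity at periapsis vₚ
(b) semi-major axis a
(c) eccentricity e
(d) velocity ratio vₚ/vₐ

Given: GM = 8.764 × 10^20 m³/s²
rₚ = 3.967 × 10^9 m
rₐ = 6.886 × 10^10 m
GM = 8.764 × 10^20 m³/s²
a = (rₚ + rₐ)/2 = 3.64135 × 10^10 m
e = (rₐ − rₚ)/(rₐ + rₚ) = (6.4893 × 10^10) / (7.2827 × 10^10) = 0.891057
(a) vₚ² = GM (2/rₚ − 1/a) = 8.764 × 10^20 × (5.04159 × 10^-10 − 2.74623 × 10^-11) = 4.17777 × 10^11 m²/s²;  vₚ = 646357 m/s ≈ 646.4 km/s
(b) a = 3.64135 × 10^10 m ≈ 3.641 × 10^10 m
(c) e = 0.891057 ≈ 0.8911
(d) vₚ/vₐ = rₐ/rₚ (angular momentum) = (6.886 × 10^10) / (3.967 × 10^9) = 17.3582 ≈ 17.36

Final answer:
(a) velocity at periapsis vₚ = 646.4 km/s
(b) semi-major axis a = 3.641 × 10^10 m
(c) eccentricity e = 0.8911
(d) velocity ratio vₚ/vₐ = 17.36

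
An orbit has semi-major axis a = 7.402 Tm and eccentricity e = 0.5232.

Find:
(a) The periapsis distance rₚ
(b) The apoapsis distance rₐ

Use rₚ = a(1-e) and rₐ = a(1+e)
a = 7.402 Tm = 7.402 × 10^12 m
e = 0.5232:  1 − e = 0.4768,  1 + e = 1.5232
(a) rₚ = a(1 − e) = 7.402 × 10^12 m × 0.4768 = 3.52927 × 10^12 m ≈ 3.529 Tm
(b) rₐ = a(1 + e) = 7.402 × 10^12 m × 1.5232 = 1.12747 × 10^13 m ≈ 11.27 Tm

Final answer:
(a) rₚ = 3.529 Tm
(b) rₐ = 11.27 Tm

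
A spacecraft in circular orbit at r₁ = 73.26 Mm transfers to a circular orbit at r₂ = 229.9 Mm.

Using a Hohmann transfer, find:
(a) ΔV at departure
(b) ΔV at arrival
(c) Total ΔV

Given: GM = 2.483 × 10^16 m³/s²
r₁ = 73.26 Mm = 7.326 × 10^7 m
r₂ = 229.9 Mm = 2.299 × 10^8 m
GM = 2.483 × 10^16 m³/s²
Transfer ellipse: a_t = (r₁ + r₂)/2 = 1.5158 × 10^8 m
Circular speed at r₁: v₁ = √(GM/r₁) = 18410 m/s
Transfer speed at r₁ (periapsis): v₁ₜ = √(GM(2/r₁ − 1/a_t)) = 22672.7 m/s
(a) ΔV₁ = v₁ₜ − v₁ = 4262.66 m/s ≈ 4.263 km/s
Circular speed at r₂: v₂ = √(GM/r₂) = 10392.5 m/s
Transfer speed at r₂ (apoapsis): v₂ₜ = √(GM(2/r₂ − 1/a_t)) = 7224.89 m/s
(b) ΔV₂ = v₂ − v₂ₜ = 3167.58 m/s ≈ 3.168 km/s
(c) ΔV_total = ΔV₁ + ΔV₂ = 7430.24 m/s ≈ 7.43 km/s

Final answer:
(a) ΔV₁ = 4.263 km/s
(b) ΔV₂ = 3.168 km/s
(c) ΔV_total = 7.43 km/s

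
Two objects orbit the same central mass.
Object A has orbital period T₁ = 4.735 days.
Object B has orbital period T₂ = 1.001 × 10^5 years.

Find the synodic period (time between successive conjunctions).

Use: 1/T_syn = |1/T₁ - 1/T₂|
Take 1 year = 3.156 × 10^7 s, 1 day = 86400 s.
T₁ = 4.735 days = 409104 s
T₂ = 1.001 × 10^5 years = 3.15916 × 10^12 s
1/T₁ = 2.44437 × 10^-6 s⁻¹
1/T₂ = 3.1654 × 10^-13 s⁻¹
|1/T₁ − 1/T₂| = 2.44437 × 10^-6 s⁻¹
T_syn = 1 / |1/T₁ − 1/T₂| = 409104 s ≈ 4.735 days

Final answer: T_syn = 4.735 days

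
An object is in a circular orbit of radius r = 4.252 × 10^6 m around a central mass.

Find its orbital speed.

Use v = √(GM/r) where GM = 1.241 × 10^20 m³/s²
r = 4.252 × 10^6 m
GM = 1.241 × 10^20 m³/s²
GM/r = (1.241 × 10^20) / (4.252 × 10^6) = 2.91863 × 10^13 m²/s²
v = √(GM/r) = 5.40243 × 10^6 m/s ≈ 5402 km/s

Final answer: 5402 km/s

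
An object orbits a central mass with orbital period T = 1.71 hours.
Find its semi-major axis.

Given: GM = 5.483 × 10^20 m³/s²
T = 1.71 hours = 6156 s
GM = 5.483 × 10^20 m³/s²
Kepler's third law: a³ = GM T² / (4π²)
T² = 3.78963 × 10^7 s²
a³ = (5.483 × 10^20) × (3.78963 × 10^7) / (4π²) = 5.26327 × 10^26 m³
a = (a³)^(1/3) = 8.07393 × 10^8 m ≈ 8.074 × 10^8 m

Final answer: 8.074 × 10^8 m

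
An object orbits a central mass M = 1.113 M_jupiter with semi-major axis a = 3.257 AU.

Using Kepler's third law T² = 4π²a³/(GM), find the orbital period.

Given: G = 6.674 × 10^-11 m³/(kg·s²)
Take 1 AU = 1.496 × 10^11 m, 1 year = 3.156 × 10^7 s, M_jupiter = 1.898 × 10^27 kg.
M = 1.113 M_jupiter = 2.11247 × 10^27 kg
GM = G × M = 6.674 × 10^-11 × 2.11247 × 10^27 = 1.40987 × 10^17 m³/s²
a = 3.257 AU = 4.87247 × 10^11 m
a³ = 1.15677 × 10^35 m³
T = 2π √(a³/GM) = 2π √((1.15677 × 10^35) / (1.40987 × 10^17)) = 2π × 9.05806 × 10^8 s
T = 5.69135 × 10^9 s ≈ 180.3 years

Final answer: 180.3 years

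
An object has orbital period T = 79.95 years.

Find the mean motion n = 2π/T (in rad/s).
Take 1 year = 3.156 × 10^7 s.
T = 79.95 years = 2.52322 × 10^9 s
n = 2π / (2.52322 × 10^9 s) = 2.49014 × 10^-9 rad/s ≈ 2.49 × 10^-9 rad/s

Final answer: n = 2.49 × 10^-9 rad/s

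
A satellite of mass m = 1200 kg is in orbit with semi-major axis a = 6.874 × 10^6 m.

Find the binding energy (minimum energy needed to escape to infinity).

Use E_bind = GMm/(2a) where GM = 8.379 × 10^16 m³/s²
a = 6.874 × 10^6 m
GM = 8.379 × 10^16 m³/s²
m = 1200 kg
GMm = 8.379 × 10^16 × 1200 = 1.00548 × 10^20 m³·kg/s²
2a = 1.3748 × 10^7 m
E_bind = GMm/(2a) = 7.31365 × 10^12 J ≈ 7.314 TJ

Final answer: 7.314 TJ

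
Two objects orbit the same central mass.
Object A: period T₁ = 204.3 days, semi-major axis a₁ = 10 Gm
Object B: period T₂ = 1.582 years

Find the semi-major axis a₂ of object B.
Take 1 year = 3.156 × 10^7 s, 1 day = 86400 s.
T₁ = 204.3 days = 1.76515 × 10^7 s
T₂ = 1.582 years = 4.99279 × 10^7 s
a₁ = 10 Gm = 1 × 10^10 m
Kepler's third law: (T₂/T₁)² = (a₂/a₁)³  ⇒  a₂ = a₁ (T₂/T₁)^(2/3)
T₂/T₁ = 2.82853
(T₂/T₁)^(2/3) = 2.00005
a₂ = 1 × 10^10 m × 2.00005 = 2.00005 × 10^10 m ≈ 20 Gm

Final answer: a₂ = 20 Gm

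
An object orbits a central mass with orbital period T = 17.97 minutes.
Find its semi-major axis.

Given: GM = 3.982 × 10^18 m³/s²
T = 17.97 minutes = 1078.2 s
GM = 3.982 × 10^18 m³/s²
Kepler's third law: a³ = GM T² / (4π²)
T² = 1.16252 × 10^6 s²
a³ = (3.982 × 10^18) × (1.16252 × 10^6) / (4π²) = 1.17257 × 10^23 m³
a = (a³)^(1/3) = 4.89456 × 10^7 m ≈ 48.95 Mm

Final answer: 48.95 Mm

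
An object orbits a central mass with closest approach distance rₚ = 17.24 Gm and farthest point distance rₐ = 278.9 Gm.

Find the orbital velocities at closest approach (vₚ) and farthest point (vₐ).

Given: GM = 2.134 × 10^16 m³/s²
rₚ = 17.24 Gm = 1.724 × 10^10 m
rₐ = 278.9 Gm = 2.789 × 10^11 m
GM = 2.134 × 10^16 m³/s²
a = (rₚ + rₐ)/2 = 1.4807 × 10^11 m
Vis-viva: v² = GM (2/r − 1/a)
vₚ² = 2.134 × 10^16 × (1.16009 × 10^-10 − 6.75356 × 10^-12) = 2.33152 × 10^6 m²/s²
vₚ = 1526.93 m/s ≈ 1.527 km/s
vₐ² = 2.134 × 10^16 × (7.17103 × 10^-12 − 6.75356 × 10^-12) = 8908.74 m²/s²
vₐ = 94.3861 m/s ≈ 94.39 m/s

Final answer: vₚ = 1.527 km/s, vₐ = 94.39 m/s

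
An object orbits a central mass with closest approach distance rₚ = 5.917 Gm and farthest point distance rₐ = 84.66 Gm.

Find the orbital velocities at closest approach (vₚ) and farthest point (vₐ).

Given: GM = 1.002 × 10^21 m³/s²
rₚ = 5.917 Gm = 5.917 × 10^9 m
rₐ = 84.66 Gm = 8.466 × 10^10 m
GM = 1.002 × 10^21 m³/s²
a = (rₚ + rₐ)/2 = 4.52885 × 10^10 m
Vis-viva: v² = GM (2/r − 1/a)
vₚ² = 1.002 × 10^21 × (3.38009 × 10^-10 − 2.20807 × 10^-11) = 3.1656 × 10^11 m²/s²
vₚ = 562637 m/s ≈ 562.6 km/s
vₐ² = 1.002 × 10^21 × (2.36239 × 10^-11 − 2.20807 × 10^-11) = 1.54633 × 10^9 m²/s²
vₐ = 39323.4 m/s ≈ 39.32 km/s

Final answer: vₚ = 562.6 km/s, vₐ = 39.32 km/s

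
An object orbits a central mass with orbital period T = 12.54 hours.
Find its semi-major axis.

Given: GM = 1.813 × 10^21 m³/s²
T = 12.54 hours = 45144 s
GM = 1.813 × 10^21 m³/s²
Kepler's third law: a³ = GM T² / (4π²)
T² = 2.03798 × 10^9 s²
a³ = (1.813 × 10^21) × (2.03798 × 10^9) / (4π²) = 9.35919 × 10^28 m³
a = (a³)^(1/3) = 4.54025 × 10^9 m ≈ 4.54 Gm

Final answer: 4.54 Gm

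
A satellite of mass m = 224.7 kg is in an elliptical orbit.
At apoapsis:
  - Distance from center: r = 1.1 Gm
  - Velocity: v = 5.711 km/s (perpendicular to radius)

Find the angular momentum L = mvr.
r = 1.1 Gm = 1.1 × 10^9 m
v = 5.711 km/s = 5711 m/s
vr = 5711 × 1.1 × 10^9 = 6.2821 × 10^12 m²/s
L = m × vr = 224.7 × 6.2821 × 10^12 = 1.41159 × 10^15 kg·m²/s ≈ 1.412 × 10^15 kg·m²/s

Final answer: L = 1.412 × 10^15 kg·m²/s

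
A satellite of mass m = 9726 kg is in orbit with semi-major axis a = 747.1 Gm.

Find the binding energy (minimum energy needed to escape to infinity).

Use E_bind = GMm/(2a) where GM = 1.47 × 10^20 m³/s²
a = 747.1 Gm = 7.471 × 10^11 m
GM = 1.47 × 10^20 m³/s²
m = 9726 kg
GMm = 1.47 × 10^20 × 9726 = 1.42972 × 10^24 m³·kg/s²
2a = 1.4942 × 10^12 m
E_bind = GMm/(2a) = 9.56848 × 10^11 J ≈ 956.8 GJ

Final answer: 956.8 GJ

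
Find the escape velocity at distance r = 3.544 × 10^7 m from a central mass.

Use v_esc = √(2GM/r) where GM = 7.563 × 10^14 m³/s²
r = 3.544 × 10^7 m
GM = 7.563 × 10^14 m³/s²
2GM/r = 2 × (7.563 × 10^14) / (3.544 × 10^7) = 4.26806 × 10^7 m²/s²
v_esc = √(2GM/r) = 6533.04 m/s ≈ 6.533 km/s

Final answer: 6.533 km/s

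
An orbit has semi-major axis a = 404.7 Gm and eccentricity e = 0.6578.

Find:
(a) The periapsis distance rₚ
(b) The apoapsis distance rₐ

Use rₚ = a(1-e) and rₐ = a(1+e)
a = 404.7 Gm = 4.047 × 10^11 m
e = 0.6578:  1 − e = 0.3422,  1 + e = 1.6578
(a) rₚ = a(1 − e) = 4.047 × 10^11 m × 0.3422 = 1.38488 × 10^11 m ≈ 138.5 Gm
(b) rₐ = a(1 + e) = 4.047 × 10^11 m × 1.6578 = 6.70912 × 10^11 m ≈ 670.9 Gm

Final answer:
(a) rₚ = 138.5 Gm
(b) rₐ = 670.9 Gm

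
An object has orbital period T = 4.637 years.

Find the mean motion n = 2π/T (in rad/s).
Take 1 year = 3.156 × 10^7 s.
T = 4.637 years = 1.46344 × 10^8 s
n = 2π / (1.46344 × 10^8 s) = 4.29344 × 10^-8 rad/s ≈ 4.293 × 10^-8 rad/s

Final answer: n = 4.293 × 10^-8 rad/s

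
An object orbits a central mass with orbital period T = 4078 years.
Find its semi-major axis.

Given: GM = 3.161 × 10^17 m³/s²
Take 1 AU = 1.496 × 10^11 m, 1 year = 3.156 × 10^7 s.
T = 4078 years = 1.28702 × 10^11 s
GM = 3.161 × 10^17 m³/s²
Kepler's third law: a³ = GM T² / (4π²)
T² = 1.65641 × 10^22 s²
a³ = (3.161 × 10^17) × (1.65641 × 10^22) / (4π²) = 1.32627 × 10^38 m³
a = (a³)^(1/3) = 5.0997 × 10^12 m ≈ 34.09 AU

Final answer: 34.09 AU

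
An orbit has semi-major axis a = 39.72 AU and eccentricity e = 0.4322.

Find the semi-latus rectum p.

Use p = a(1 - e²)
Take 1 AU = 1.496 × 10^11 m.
a = 39.72 AU = 5.94211 × 10^12 m
e = 0.4322,  e² = 0.186797,  1 − e² = 0.813203
p = a(1 − e²) = 5.94211 × 10^12 m × 0.813203 = 4.83214 × 10^12 m ≈ 32.3 AU

Final answer: p = 32.3 AU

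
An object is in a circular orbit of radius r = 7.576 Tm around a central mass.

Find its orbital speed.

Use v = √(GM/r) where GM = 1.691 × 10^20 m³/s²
r = 7.576 Tm = 7.576 × 10^12 m
GM = 1.691 × 10^20 m³/s²
GM/r = (1.691 × 10^20) / (7.576 × 10^12) = 2.23205 × 10^7 m²/s²
v = √(GM/r) = 4724.46 m/s ≈ 4.724 km/s

Final answer: 4.724 km/s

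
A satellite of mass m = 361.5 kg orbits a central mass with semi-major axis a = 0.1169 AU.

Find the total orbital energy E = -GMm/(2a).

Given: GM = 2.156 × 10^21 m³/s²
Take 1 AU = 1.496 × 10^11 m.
a = 0.1169 AU = 1.74882 × 10^10 m
GM = 2.156 × 10^21 m³/s²
2a = 3.49765 × 10^10 m
GMm = 2.156 × 10^21 × 361.5 = 7.79394 × 10^23 m³·kg/s²
E = −GMm/(2a) = -2.22834 × 10^13 J ≈ -22.28 TJ

Final answer: -22.28 TJ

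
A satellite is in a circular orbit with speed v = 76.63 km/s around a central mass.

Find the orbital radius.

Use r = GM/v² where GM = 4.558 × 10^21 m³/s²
v = 76.63 km/s = 76630 m/s
GM = 4.558 × 10^21 m³/s²
v² = 5.87216 × 10^9 m²/s²
r = GM/v² = (4.558 × 10^21) / (5.87216 × 10^9) = 7.76205 × 10^11 m ≈ 7.762 × 10^11 m

Final answer: 7.762 × 10^11 m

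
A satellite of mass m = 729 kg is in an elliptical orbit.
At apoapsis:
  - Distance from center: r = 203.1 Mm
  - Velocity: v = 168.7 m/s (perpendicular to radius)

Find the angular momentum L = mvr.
r = 203.1 Mm = 2.031 × 10^8 m
v = 168.7 m/s
vr = 168.7 × 2.031 × 10^8 = 3.4263 × 10^10 m²/s
L = m × vr = 729 × 3.4263 × 10^10 = 2.49777 × 10^13 kg·m²/s ≈ 2.498 × 10^13 kg·m²/s

Final answer: L = 2.498 × 10^13 kg·m²/s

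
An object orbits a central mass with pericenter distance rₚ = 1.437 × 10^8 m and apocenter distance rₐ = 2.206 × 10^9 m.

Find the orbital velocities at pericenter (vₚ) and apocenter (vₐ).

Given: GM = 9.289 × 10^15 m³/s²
rₚ = 1.437 × 10^8 m
rₐ = 2.206 × 10^9 m
GM = 9.289 × 10^15 m³/s²
a = (rₚ + rₐ)/2 = 1.17485 × 10^9 m
Vis-viva: v² = GM (2/r − 1/a)
vₚ² = 9.289 × 10^15 × (1.39179 × 10^-8 − 8.51172 × 10^-10) = 1.21377 × 10^8 m²/s²
vₚ = 11017.1 m/s ≈ 11.02 km/s
vₐ² = 9.289 × 10^15 × (9.06618 × 10^-10 − 8.51172 × 10^-10) = 515036 m²/s²
vₐ = 717.66 m/s ≈ 717.7 m/s

Final answer: vₚ = 11.02 km/s, vₐ = 717.7 m/s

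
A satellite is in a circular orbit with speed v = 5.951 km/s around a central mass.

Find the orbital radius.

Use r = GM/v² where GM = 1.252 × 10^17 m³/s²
v = 5.951 km/s = 5951 m/s
GM = 1.252 × 10^17 m³/s²
v² = 3.54144 × 10^7 m²/s²
r = GM/v² = (1.252 × 10^17) / (3.54144 × 10^7) = 3.53528 × 10^9 m ≈ 3.535 Gm

Final answer: 3.535 Gm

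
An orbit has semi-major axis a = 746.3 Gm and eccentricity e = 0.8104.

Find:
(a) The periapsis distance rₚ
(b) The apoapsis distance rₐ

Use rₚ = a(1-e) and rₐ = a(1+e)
a = 746.3 Gm = 7.463 × 10^11 m
e = 0.8104:  1 − e = 0.1896,  1 + e = 1.8104
(a) rₚ = a(1 − e) = 7.463 × 10^11 m × 0.1896 = 1.41498 × 10^11 m ≈ 141.5 Gm
(b) rₐ = a(1 + e) = 7.463 × 10^11 m × 1.8104 = 1.3511 × 10^12 m ≈ 1.351 Tm

Final answer:
(a) rₚ = 141.5 Gm
(b) rₐ = 1.351 Tm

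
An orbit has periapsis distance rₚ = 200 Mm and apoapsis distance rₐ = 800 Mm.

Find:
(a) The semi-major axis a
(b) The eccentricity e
rₚ = 200 Mm = 2 × 10^8 m
rₐ = 800 Mm = 8 × 10^8 m
(a) a = (rₚ + rₐ)/2 = 5 × 10^8 m ≈ 500 Mm
(b) e = (rₐ − rₚ)/(rₐ + rₚ) = (6 × 10^8) / (1 × 10^9) = 0.6

Final answer:
(a) a = 500 Mm
(b) e = 0.6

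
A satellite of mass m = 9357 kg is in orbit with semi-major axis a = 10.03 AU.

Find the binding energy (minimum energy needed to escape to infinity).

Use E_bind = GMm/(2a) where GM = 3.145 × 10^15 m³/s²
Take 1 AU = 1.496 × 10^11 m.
a = 10.03 AU = 1.50049 × 10^12 m
GM = 3.145 × 10^15 m³/s²
m = 9357 kg
GMm = 3.145 × 10^15 × 9357 = 2.94278 × 10^19 m³·kg/s²
2a = 3.00098 × 10^12 m
E_bind = GMm/(2a) = 9.80606 × 10^6 J ≈ 9.806 MJ

Final answer: 9.806 MJ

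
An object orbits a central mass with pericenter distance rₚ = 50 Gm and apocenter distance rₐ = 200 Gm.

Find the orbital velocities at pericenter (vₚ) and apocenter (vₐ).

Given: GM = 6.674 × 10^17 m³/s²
rₚ = 50 Gm = 5 × 10^10 m
rₐ = 200 Gm = 2 × 10^11 m
GM = 6.674 × 10^17 m³/s²
a = (rₚ + rₐ)/2 = 1.25 × 10^11 m
Vis-viva: v² = GM (2/r − 1/a)
vₚ² = 6.674 × 10^17 × (4 × 10^-11 − 8 × 10^-12) = 2.13568 × 10^7 m²/s²
vₚ = 4621.34 m/s ≈ 4.621 km/s
vₐ² = 6.674 × 10^17 × (1 × 10^-11 − 8 × 10^-12) = 1.3348 × 10^6 m²/s²
vₐ = 1155.34 m/s ≈ 1.155 km/s

Final answer: vₚ = 4.621 km/s, vₐ = 1.155 km/s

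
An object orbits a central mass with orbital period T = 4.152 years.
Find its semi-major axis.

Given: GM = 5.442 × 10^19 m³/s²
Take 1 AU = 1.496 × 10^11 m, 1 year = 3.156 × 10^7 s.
T = 4.152 years = 1.31037 × 10^8 s
GM = 5.442 × 10^19 m³/s²
Kepler's third law: a³ = GM T² / (4π²)
T² = 1.71707 × 10^16 s²
a³ = (5.442 × 10^19) × (1.71707 × 10^16) / (4π²) = 2.36694 × 10^34 m³
a = (a³)^(1/3) = 2.87119 × 10^11 m ≈ 1.919 AU

Final answer: 1.919 AU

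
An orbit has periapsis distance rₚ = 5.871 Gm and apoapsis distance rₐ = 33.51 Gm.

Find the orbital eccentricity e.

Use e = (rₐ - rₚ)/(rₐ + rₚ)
rₚ = 5.871 Gm = 5.871 × 10^9 m
rₐ = 33.51 Gm = 3.351 × 10^10 m
rₐ − rₚ = 2.7639 × 10^10 m
rₐ + rₚ = 3.9381 × 10^10 m
e = (rₐ − rₚ)/(rₐ + rₚ) = 0.701836

Final answer: e = 0.7018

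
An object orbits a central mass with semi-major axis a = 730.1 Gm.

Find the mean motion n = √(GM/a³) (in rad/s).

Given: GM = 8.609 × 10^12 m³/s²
a = 730.1 Gm = 7.301 × 10^11 m
GM = 8.609 × 10^12 m³/s²
a³ = 3.89177 × 10^35 m³
GM/a³ = (8.609 × 10^12) / (3.89177 × 10^35) = 2.2121 × 10^-23 s⁻²
n = √(GM/a³) = 4.7033 × 10^-12 rad/s ≈ 4.703 × 10^-12 rad/s

Final answer: n = 4.703 × 10^-12 rad/s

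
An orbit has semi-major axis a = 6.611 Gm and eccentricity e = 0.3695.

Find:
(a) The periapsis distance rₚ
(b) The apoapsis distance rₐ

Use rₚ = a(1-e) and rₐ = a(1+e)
a = 6.611 Gm = 6.611 × 10^9 m
e = 0.3695:  1 − e = 0.6305,  1 + e = 1.3695
(a) rₚ = a(1 − e) = 6.611 × 10^9 m × 0.6305 = 4.16824 × 10^9 m ≈ 4.168 Gm
(b) rₐ = a(1 + e) = 6.611 × 10^9 m × 1.3695 = 9.05376 × 10^9 m ≈ 9.054 Gm

Final answer:
(a) rₚ = 4.168 Gm
(b) rₐ = 9.054 Gm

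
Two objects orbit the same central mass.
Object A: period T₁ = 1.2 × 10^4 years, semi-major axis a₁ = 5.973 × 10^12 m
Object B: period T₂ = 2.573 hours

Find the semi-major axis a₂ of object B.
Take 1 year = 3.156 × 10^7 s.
T₁ = 1.2 × 10^4 years = 3.7872 × 10^11 s
T₂ = 2.573 hours = 9262.8 s
a₁ = 5.973 × 10^12 m
Kepler's third law: (T₂/T₁)² = (a₂/a₁)³  ⇒  a₂ = a₁ (T₂/T₁)^(2/3)
T₂/T₁ = 2.44582 × 10^-8
(T₂/T₁)^(2/3) = 8.42589 × 10^-6
a₂ = 5.973 × 10^12 m × 8.42589 × 10^-6 = 5.03279 × 10^7 m ≈ 5.033 × 10^7 m

Final answer: a₂ = 5.033 × 10^7 m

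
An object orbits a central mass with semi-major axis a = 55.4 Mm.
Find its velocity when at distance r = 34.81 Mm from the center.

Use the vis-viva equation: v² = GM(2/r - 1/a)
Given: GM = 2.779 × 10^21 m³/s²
a = 55.4 Mm = 5.54 × 10^7 m
r = 34.81 Mm = 3.481 × 10^7 m
GM = 2.779 × 10^21 m³/s²
2/r − 1/a = 5.74548 × 10^-8 − 1.80505 × 10^-8 = 3.94042 × 10^-8 m⁻¹
v² = GM (2/r − 1/a) = 1.09504 × 10^14 m²/s²
v = 1.04644 × 10^7 m/s ≈ 1.046 × 10^4 km/s

Final answer: 1.046 × 10^4 km/s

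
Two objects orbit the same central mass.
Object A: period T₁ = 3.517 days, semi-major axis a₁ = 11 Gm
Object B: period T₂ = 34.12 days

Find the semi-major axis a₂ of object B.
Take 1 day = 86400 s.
T₁ = 3.517 days = 303869 s
T₂ = 34.12 days = 2.94797 × 10^6 s
a₁ = 11 Gm = 1.1 × 10^10 m
Kepler's third law: (T₂/T₁)² = (a₂/a₁)³  ⇒  a₂ = a₁ (T₂/T₁)^(2/3)
T₂/T₁ = 9.70145
(T₂/T₁)^(2/3) = 4.54874
a₂ = 1.1 × 10^10 m × 4.54874 = 5.00361 × 10^10 m ≈ 50.04 Gm

Final answer: a₂ = 50.04 Gm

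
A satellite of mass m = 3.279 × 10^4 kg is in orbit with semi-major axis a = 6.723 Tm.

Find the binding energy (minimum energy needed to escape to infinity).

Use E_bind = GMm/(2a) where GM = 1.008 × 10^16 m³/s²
a = 6.723 Tm = 6.723 × 10^12 m
GM = 1.008 × 10^16 m³/s²
m = 3.279 × 10^4 kg
GMm = 1.008 × 10^16 × 32790 = 3.30523 × 10^20 m³·kg/s²
2a = 1.3446 × 10^13 m
E_bind = GMm/(2a) = 2.45815 × 10^7 J ≈ 24.58 MJ

Final answer: 24.58 MJ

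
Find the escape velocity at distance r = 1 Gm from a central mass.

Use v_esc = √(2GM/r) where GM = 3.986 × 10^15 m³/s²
r = 1 Gm = 1 × 10^9 m
GM = 3.986 × 10^15 m³/s²
2GM/r = 2 × (3.986 × 10^15) / (1 × 10^9) = 7.972 × 10^6 m²/s²
v_esc = √(2GM/r) = 2823.47 m/s ≈ 2.823 km/s

Final answer: 2.823 km/s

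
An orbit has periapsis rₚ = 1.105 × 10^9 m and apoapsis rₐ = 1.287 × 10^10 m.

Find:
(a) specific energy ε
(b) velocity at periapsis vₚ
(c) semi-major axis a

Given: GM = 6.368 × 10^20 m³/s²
rₚ = 1.105 × 10^9 m
rₐ = 1.287 × 10^10 m
GM = 6.368 × 10^20 m³/s²
a = (rₚ + rₐ)/2 = 6.9875 × 10^9 m
e = (rₐ − rₚ)/(rₐ + rₚ) = (1.1765 × 10^10) / (1.3975 × 10^10) = 0.84186
(a) 2a = 1.3975 × 10^10 m;  ε = −GM/(2a) = -4.55671 × 10^10 J/kg ≈ -45.57 GJ/kg
(b) vₚ² = GM (2/rₚ − 1/a) = 6.368 × 10^20 × (1.80995 × 10^-9 − 1.43113 × 10^-10) = 1.06145 × 10^12 m²/s²;  vₚ = 1.03026 × 10^6 m/s ≈ 1030 km/s
(c) a = 6.9875 × 10^9 m ≈ 6.987 × 10^9 m

Final answer:
(a) specific energy ε = -45.57 GJ/kg
(b) velocity at periapsis vₚ = 1030 km/s
(c) semi-major axis a = 6.987 × 10^9 m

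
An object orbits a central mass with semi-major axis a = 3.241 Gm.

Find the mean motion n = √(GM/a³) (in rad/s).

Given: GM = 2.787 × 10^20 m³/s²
a = 3.241 Gm = 3.241 × 10^9 m
GM = 2.787 × 10^20 m³/s²
a³ = 3.40437 × 10^28 m³
GM/a³ = (2.787 × 10^20) / (3.40437 × 10^28) = 8.18653 × 10^-9 s⁻²
n = √(GM/a³) = 9.04794 × 10^-5 rad/s ≈ 9.048 × 10^-5 rad/s

Final answer: n = 9.048 × 10^-5 rad/s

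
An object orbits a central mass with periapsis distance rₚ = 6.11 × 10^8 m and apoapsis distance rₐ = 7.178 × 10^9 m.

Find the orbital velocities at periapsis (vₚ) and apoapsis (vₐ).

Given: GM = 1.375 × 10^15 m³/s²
rₚ = 6.11 × 10^8 m
rₐ = 7.178 × 10^9 m
GM = 1.375 × 10^15 m³/s²
a = (rₚ + rₐ)/2 = 3.8945 × 10^9 m
Vis-viva: v² = GM (2/r − 1/a)
vₚ² = 1.375 × 10^15 × (3.27332 × 10^-9 − 2.56772 × 10^-10) = 4.14776 × 10^6 m²/s²
vₚ = 2036.6 m/s ≈ 2.037 km/s
vₐ² = 1.375 × 10^15 × (2.78629 × 10^-10 − 2.56772 × 10^-10) = 30053.1 m²/s²
vₐ = 173.358 m/s ≈ 173.4 m/s

Final answer: vₚ = 2.037 km/s, vₐ = 173.4 m/s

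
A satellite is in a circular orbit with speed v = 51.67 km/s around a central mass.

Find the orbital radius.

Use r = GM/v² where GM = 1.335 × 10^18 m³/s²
v = 51.67 km/s = 51670 m/s
GM = 1.335 × 10^18 m³/s²
v² = 2.66979 × 10^9 m²/s²
r = GM/v² = (1.335 × 10^18) / (2.66979 × 10^9) = 5.0004 × 10^8 m ≈ 500 Mm

Final answer: 500 Mm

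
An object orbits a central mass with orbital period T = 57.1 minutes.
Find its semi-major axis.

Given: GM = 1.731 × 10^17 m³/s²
T = 57.1 minutes = 3426 s
GM = 1.731 × 10^17 m³/s²
Kepler's third law: a³ = GM T² / (4π²)
T² = 1.17375 × 10^7 s²
a³ = (1.731 × 10^17) × (1.17375 × 10^7) / (4π²) = 5.1465 × 10^22 m³
a = (a³)^(1/3) = 3.71967 × 10^7 m ≈ 37.2 Mm

Final answer: 37.2 Mm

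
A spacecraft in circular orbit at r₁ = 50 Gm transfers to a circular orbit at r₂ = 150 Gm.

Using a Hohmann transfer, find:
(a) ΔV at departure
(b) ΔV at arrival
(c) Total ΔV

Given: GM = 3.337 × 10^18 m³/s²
r₁ = 50 Gm = 5 × 10^10 m
r₂ = 150 Gm = 1.5 × 10^11 m
GM = 3.337 × 10^18 m³/s²
Transfer ellipse: a_t = (r₁ + r₂)/2 = 1 × 10^11 m
Circular speed at r₁: v₁ = √(GM/r₁) = 8169.46 m/s
Transfer speed at r₁ (periapsis): v₁ₜ = √(GM(2/r₁ − 1/a_t)) = 10005.5 m/s
(a) ΔV₁ = v₁ₜ − v₁ = 1836.04 m/s ≈ 1.836 km/s
Circular speed at r₂: v₂ = √(GM/r₂) = 4716.64 m/s
Transfer speed at r₂ (apoapsis): v₂ₜ = √(GM(2/r₂ − 1/a_t)) = 3335.17 m/s
(b) ΔV₂ = v₂ − v₂ₜ = 1381.47 m/s ≈ 1.381 km/s
(c) ΔV_total = ΔV₁ + ΔV₂ = 3217.51 m/s ≈ 3.218 km/s

Final answer:
(a) ΔV₁ = 1.836 km/s
(b) ΔV₂ = 1.381 km/s
(c) ΔV_total = 3.218 km/s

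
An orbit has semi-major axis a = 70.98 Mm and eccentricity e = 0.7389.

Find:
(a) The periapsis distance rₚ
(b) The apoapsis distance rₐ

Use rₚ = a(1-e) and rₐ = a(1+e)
a = 70.98 Mm = 7.098 × 10^7 m
e = 0.7389:  1 − e = 0.2611,  1 + e = 1.7389
(a) rₚ = a(1 − e) = 7.098 × 10^7 m × 0.2611 = 1.85329 × 10^7 m ≈ 18.53 Mm
(b) rₐ = a(1 + e) = 7.098 × 10^7 m × 1.7389 = 1.23427 × 10^8 m ≈ 123.4 Mm

Final answer:
(a) rₚ = 18.53 Mm
(b) rₐ = 123.4 Mm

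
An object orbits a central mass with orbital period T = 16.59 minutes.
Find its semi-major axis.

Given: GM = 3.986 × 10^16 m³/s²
T = 16.59 minutes = 995.4 s
GM = 3.986 × 10^16 m³/s²
Kepler's third law: a³ = GM T² / (4π²)
T² = 990821 s²
a³ = (3.986 × 10^16) × 990821 / (4π²) = 1.0004 × 10^21 m³
a = (a³)^(1/3) = 1.00013 × 10^7 m ≈ 10 Mm

Final answer: 10 Mm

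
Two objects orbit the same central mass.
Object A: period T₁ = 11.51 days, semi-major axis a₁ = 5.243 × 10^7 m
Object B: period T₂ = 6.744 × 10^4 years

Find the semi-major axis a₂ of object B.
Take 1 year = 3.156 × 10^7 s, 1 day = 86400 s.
T₁ = 11.51 days = 994464 s
T₂ = 6.744 × 10^4 years = 2.12841 × 10^12 s
a₁ = 5.243 × 10^7 m
Kepler's third law: (T₂/T₁)² = (a₂/a₁)³  ⇒  a₂ = a₁ (T₂/T₁)^(2/3)
T₂/T₁ = 2.14025 × 10^6
(T₂/T₁)^(2/3) = 16607.7
a₂ = 5.243 × 10^7 m × 16607.7 = 8.70743 × 10^11 m ≈ 8.707 × 10^11 m

Final answer: a₂ = 8.707 × 10^11 m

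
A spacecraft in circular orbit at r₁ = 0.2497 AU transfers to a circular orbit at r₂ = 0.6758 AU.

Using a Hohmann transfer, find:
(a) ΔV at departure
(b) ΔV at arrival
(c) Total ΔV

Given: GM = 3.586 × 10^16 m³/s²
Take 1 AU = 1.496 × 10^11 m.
r₁ = 0.2497 AU = 3.73551 × 10^10 m
r₂ = 0.6758 AU = 1.011 × 10^11 m
GM = 3.586 × 10^16 m³/s²
Transfer ellipse: a_t = (r₁ + r₂)/2 = 6.92274 × 10^10 m
Circular speed at r₁: v₁ = √(GM/r₁) = 979.783 m/s
Transfer speed at r₁ (periapsis): v₁ₜ = √(GM(2/r₁ − 1/a_t)) = 1184.04 m/s
(a) ΔV₁ = v₁ₜ − v₁ = 204.255 m/s ≈ 204.3 m/s
Circular speed at r₂: v₂ = √(GM/r₂) = 595.566 m/s
Transfer speed at r₂ (apoapsis): v₂ₜ = √(GM(2/r₂ − 1/a_t)) = 437.488 m/s
(b) ΔV₂ = v₂ − v₂ₜ = 158.078 m/s ≈ 158.1 m/s
(c) ΔV_total = ΔV₁ + ΔV₂ = 362.334 m/s ≈ 362.3 m/s

Final answer:
(a) ΔV₁ = 204.3 m/s
(b) ΔV₂ = 158.1 m/s
(c) ΔV_total = 362.3 m/s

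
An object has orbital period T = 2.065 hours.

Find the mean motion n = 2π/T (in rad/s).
T = 2.065 hours = 7434 s
n = 2π / 7434 s = 0.000845196 rad/s ≈ 0.0008452 rad/s

Final answer: n = 0.0008452 rad/s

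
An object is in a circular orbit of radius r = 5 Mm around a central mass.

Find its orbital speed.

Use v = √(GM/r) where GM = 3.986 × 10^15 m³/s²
r = 5 Mm = 5 × 10^6 m
GM = 3.986 × 10^15 m³/s²
GM/r = (3.986 × 10^15) / (5 × 10^6) = 7.972 × 10^8 m²/s²
v = √(GM/r) = 28234.7 m/s ≈ 28.23 km/s

Final answer: 28.23 km/s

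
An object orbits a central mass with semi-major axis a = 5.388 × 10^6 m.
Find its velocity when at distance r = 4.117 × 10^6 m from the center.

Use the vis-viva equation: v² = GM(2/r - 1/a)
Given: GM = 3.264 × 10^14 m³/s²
a = 5.388 × 10^6 m
r = 4.117 × 10^6 m
GM = 3.264 × 10^14 m³/s²
2/r − 1/a = 4.85791 × 10^-7 − 1.85598 × 10^-7 = 3.00193 × 10^-7 m⁻¹
v² = GM (2/r − 1/a) = 9.7983 × 10^7 m²/s²
v = 9898.64 m/s ≈ 9.899 km/s

Final answer: 9.899 km/s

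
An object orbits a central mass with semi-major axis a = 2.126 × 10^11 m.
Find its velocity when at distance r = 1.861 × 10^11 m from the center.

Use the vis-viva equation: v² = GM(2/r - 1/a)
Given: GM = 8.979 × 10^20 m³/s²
a = 2.126 × 10^11 m
r = 1.861 × 10^11 m
GM = 8.979 × 10^20 m³/s²
2/r − 1/a = 1.07469 × 10^-11 − 4.70367 × 10^-12 = 6.04324 × 10^-12 m⁻¹
v² = GM (2/r − 1/a) = 5.42623 × 10^9 m²/s²
v = 73662.9 m/s ≈ 73.66 km/s

Final answer: 73.66 km/s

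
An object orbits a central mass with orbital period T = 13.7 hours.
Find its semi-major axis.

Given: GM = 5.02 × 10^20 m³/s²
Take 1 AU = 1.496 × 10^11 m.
T = 13.7 hours = 49320 s
GM = 5.02 × 10^20 m³/s²
Kepler's third law: a³ = GM T² / (4π²)
T² = 2.43246 × 10^9 s²
a³ = (5.02 × 10^20) × (2.43246 × 10^9) / (4π²) = 3.09307 × 10^28 m³
a = (a³)^(1/3) = 3.13904 × 10^9 m ≈ 0.02098 AU

Final answer: 0.02098 AU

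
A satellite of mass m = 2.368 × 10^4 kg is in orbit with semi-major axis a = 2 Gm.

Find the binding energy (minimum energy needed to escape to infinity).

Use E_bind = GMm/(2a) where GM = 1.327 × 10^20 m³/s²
a = 2 Gm = 2 × 10^9 m
GM = 1.327 × 10^20 m³/s²
m = 2.368 × 10^4 kg
GMm = 1.327 × 10^20 × 23680 = 3.14234 × 10^24 m³·kg/s²
2a = 4 × 10^9 m
E_bind = GMm/(2a) = 7.85584 × 10^14 J ≈ 785.6 TJ

Final answer: 785.6 TJ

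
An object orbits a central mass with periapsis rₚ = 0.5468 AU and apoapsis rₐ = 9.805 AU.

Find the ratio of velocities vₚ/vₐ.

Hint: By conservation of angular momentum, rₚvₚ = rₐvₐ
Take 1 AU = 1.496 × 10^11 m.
rₚ = 0.5468 AU = 8.18013 × 10^10 m
rₐ = 9.805 AU = 1.46683 × 10^12 m
rₚvₚ = rₐvₐ  ⇒  vₚ/vₐ = rₐ/rₚ
vₚ/vₐ = (1.46683 × 10^12) / (8.18013 × 10^10) = 17.9316

Final answer: vₚ/vₐ = 17.93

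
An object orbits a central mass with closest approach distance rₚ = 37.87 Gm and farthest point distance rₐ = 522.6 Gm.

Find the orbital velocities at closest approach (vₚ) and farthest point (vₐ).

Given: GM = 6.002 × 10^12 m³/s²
rₚ = 37.87 Gm = 3.787 × 10^10 m
rₐ = 522.6 Gm = 5.226 × 10^11 m
GM = 6.002 × 10^12 m³/s²
a = (rₚ + rₐ)/2 = 2.80235 × 10^11 m
Vis-viva: v² = GM (2/r − 1/a)
vₚ² = 6.002 × 10^12 × (5.28123 × 10^-11 − 3.56843 × 10^-12) = 295.561 m²/s²
vₚ = 17.1919 m/s ≈ 17.19 m/s
vₐ² = 6.002 × 10^12 × (3.82702 × 10^-12 − 3.56843 × 10^-12) = 1.55203 m²/s²
vₐ = 1.2458 m/s ≈ 1.246 m/s

Final answer: vₚ = 17.19 m/s, vₐ = 1.246 m/s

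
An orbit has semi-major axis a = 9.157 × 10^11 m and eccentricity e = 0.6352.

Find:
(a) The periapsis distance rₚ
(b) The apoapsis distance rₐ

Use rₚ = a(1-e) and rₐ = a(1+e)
a = 9.157 × 10^11 m
e = 0.6352:  1 − e = 0.3648,  1 + e = 1.6352
(a) rₚ = a(1 − e) = 9.157 × 10^11 m × 0.3648 = 3.34047 × 10^11 m ≈ 3.34 × 10^11 m
(b) rₐ = a(1 + e) = 9.157 × 10^11 m × 1.6352 = 1.49735 × 10^12 m ≈ 1.497 × 10^12 m

Final answer:
(a) rₚ = 3.34 × 10^11 m
(b) rₐ = 1.497 × 10^12 m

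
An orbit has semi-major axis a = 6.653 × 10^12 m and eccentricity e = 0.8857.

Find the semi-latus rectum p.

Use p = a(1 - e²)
a = 6.653 × 10^12 m
e = 0.8857,  e² = 0.784464,  1 − e² = 0.215536
p = a(1 − e²) = 6.653 × 10^12 m × 0.215536 = 1.43396 × 10^12 m ≈ 1.434 × 10^12 m

Final answer: p = 1.434 × 10^12 m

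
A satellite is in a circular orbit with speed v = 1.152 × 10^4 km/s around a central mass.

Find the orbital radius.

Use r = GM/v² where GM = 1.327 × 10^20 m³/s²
v = 1.152 × 10^4 km/s = 1.152 × 10^7 m/s
GM = 1.327 × 10^20 m³/s²
v² = 1.3271 × 10^14 m²/s²
r = GM/v² = (1.327 × 10^20) / (1.3271 × 10^14) = 999922 m ≈ 999.9 km

Final answer: 999.9 km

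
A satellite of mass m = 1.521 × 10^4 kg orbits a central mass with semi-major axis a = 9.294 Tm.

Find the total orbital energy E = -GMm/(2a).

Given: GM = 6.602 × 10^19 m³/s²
a = 9.294 Tm = 9.294 × 10^12 m
GM = 6.602 × 10^19 m³/s²
2a = 1.8588 × 10^13 m
GMm = 6.602 × 10^19 × 15210 = 1.00416 × 10^24 m³·kg/s²
E = −GMm/(2a) = -5.40222 × 10^10 J ≈ -54.02 GJ

Final answer: -54.02 GJ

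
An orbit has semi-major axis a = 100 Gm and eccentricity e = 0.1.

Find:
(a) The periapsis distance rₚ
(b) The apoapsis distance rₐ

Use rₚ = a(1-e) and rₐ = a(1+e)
a = 100 Gm = 1 × 10^11 m
e = 0.1:  1 − e = 0.9,  1 + e = 1.1
(a) rₚ = a(1 − e) = 1 × 10^11 m × 0.9 = 9 × 10^10 m ≈ 90 Gm
(b) rₐ = a(1 + e) = 1 × 10^11 m × 1.1 = 1.1 × 10^11 m ≈ 110 Gm

Final answer:
(a) rₚ = 90 Gm
(b) rₐ = 110 Gm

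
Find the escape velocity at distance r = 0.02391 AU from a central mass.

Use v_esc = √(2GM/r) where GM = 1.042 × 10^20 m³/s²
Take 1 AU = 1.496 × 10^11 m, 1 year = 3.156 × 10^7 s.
r = 0.02391 AU = 3.57694 × 10^9 m
GM = 1.042 × 10^20 m³/s²
2GM/r = 2 × (1.042 × 10^20) / (3.57694 × 10^9) = 5.82622 × 10^10 m²/s²
v_esc = √(2GM/r) = 241376 m/s ≈ 50.92 AU/year

Final answer: 50.92 AU/year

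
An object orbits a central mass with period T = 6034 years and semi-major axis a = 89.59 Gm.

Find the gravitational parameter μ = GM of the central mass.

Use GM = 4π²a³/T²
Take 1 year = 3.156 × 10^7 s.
T = 6034 years = 1.90433 × 10^11 s
a = 89.59 Gm = 8.959 × 10^10 m
a³ = 7.19082 × 10^32 m³
T² = 3.62647 × 10^22 s²
GM = 4π² × (7.19082 × 10^32) / (3.62647 × 10^22) = 7.82805 × 10^11 m³/s²
GM ≈ 7.828 × 10^11 m³/s²

Final answer: GM = 7.828 × 10^11 m³/s²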